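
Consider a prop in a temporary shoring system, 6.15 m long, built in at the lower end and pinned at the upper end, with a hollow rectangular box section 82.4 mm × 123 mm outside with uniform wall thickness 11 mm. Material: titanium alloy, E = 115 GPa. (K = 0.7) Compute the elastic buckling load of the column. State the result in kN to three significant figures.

P_cr ≈ 238 kN

Inner dimensions: h_i = 123 − 2×11 = 101.0 mm, b_i = 82.4 − 2×11 = 60.40 mm
Weak-axis I_min = (h_o·b_o³ − h_i·b_i³)/12 with b_o = 82.4, b_i = 60.40 mm (shorter outer/inner sides).
I_min = (123×82.4³ − 101.0×60.40³)/12 = 3.880×10^6 mm⁴
I = 3.880×10^6 mm⁴ = 3.880×10^-6 m⁴
Effective length L_e = K·L = 0.7 × 6.15 = 4.305 m
P_cr = π²EI / L_e² = π² × 115×10⁹ × 3.880×10^-6 / 4.305² = 2.376×10^5 N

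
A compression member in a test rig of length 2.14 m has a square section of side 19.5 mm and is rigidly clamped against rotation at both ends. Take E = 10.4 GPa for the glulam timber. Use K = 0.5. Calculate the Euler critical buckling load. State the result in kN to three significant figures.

P_cr ≈ 1.08 kN

I = a⁴/12 = 19.5⁴/12 = 1.205×10^4 mm⁴
I = 1.205×10^4 mm⁴ = 1.205×10^-8 m⁴
Effective length L_e = K·L = 0.5 × 2.14 = 1.070 m
P_cr = π²EI / L_e² = π² × 10.4×10⁹ × 1.205×10^-8 / 1.070² = 1.080×10^3 N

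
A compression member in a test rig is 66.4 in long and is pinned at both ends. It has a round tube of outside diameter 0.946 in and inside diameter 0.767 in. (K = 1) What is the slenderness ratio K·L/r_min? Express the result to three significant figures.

d_o = 0.946 in, d_i = 0.767 in
I = π(d_o⁴ − d_i⁴)/64 = π(0.946⁴ − 0.7670⁴)/64 = 2.232×10^-2 in⁴
A = 0.2408 in²;  r_min = √(I/A) = √(2.232×10^-2/0.2408) = 0.3045 in
L_e = K·L = 1 × 66.4 = 66.40 in
λ = L_e / r_min = 66.400 / 0.3045 = 218

λ ≈ 218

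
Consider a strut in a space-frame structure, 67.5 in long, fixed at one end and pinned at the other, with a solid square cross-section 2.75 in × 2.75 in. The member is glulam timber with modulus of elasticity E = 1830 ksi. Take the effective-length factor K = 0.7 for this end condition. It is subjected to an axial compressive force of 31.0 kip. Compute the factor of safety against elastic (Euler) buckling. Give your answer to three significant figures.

n ≈ 1.24

I = a⁴/12 = 2.75⁴/12 = 4.766 in⁴
Effective length L_e = K·L = 0.7 × 67.5 = 47.25 in
P_cr = π²EI / L_e² = π² × 1830×10³ × 4.766 / 47.25² = 3.856×10^4 lb
Factor of safety n = P_cr / P = 38.556 / 31.0 = 1.24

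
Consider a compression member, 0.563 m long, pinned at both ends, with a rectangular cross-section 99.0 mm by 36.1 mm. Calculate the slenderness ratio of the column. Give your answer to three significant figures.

λ ≈ 54.0

For a rectangle r_min = b/√12 = 36.1/√12 = 10.42 mm
L_e = K·L = 1 × 0.563 m = 0.5630 m = 563.00 mm
λ = L_e / r_min = 563.00 / 10.42 = 54.0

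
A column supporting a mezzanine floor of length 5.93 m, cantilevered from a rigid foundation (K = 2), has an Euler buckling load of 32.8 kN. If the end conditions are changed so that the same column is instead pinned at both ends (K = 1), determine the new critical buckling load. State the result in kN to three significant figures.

P_cr ∝ 1/K², so P_cr,new = P_cr,old × (K_old/K_new)² = 32.8 × (2/1)²
= 32.8 × 4.000 = 131 kN

P_cr ≈ 131 kN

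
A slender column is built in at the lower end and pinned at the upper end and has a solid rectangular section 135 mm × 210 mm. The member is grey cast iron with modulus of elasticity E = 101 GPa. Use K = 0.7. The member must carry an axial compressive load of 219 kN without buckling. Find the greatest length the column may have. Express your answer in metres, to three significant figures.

Buckling occurs about the weak axis: I_min = h·b³/12 with b = 135 mm (the shorter side).
I_min = 210×135³/12 = 4.306×10^7 mm⁴
I = 4.306×10^-5 m⁴
At the buckling limit P_cr = P = 2.190×10^5 N
From P_cr = π²EI/(K·L)²:  L = (1/K)·√(π²EI/P_cr) = (1/0.7)·√(π²×1.01×10^11×4.306×10^-5/2.190×10^5)
L = 20.0 m

L_max ≈ 20.0 m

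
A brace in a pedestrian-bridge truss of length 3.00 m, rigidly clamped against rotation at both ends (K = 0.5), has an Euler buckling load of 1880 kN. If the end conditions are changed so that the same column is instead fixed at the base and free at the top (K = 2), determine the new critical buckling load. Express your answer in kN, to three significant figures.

P_cr ≈ 118 kN

P_cr ∝ 1/K², so P_cr,new = P_cr,old × (K_old/K_new)² = 1880 × (0.5/2)²
= 1880 × 0.06250 = 118 kN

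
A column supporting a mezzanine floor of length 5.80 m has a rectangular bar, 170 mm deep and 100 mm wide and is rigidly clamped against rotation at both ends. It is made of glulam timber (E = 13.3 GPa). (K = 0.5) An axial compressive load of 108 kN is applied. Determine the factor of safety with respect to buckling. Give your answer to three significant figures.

n ≈ 2.05

Buckling occurs about the weak axis: I_min = h·b³/12 with b = 100 mm (the shorter side).
I_min = 170×100³/12 = 1.417×10^7 mm⁴
I = 1.417×10^7 mm⁴ = 1.417×10^-5 m⁴
Effective length L_e = K·L = 0.5 × 5.80 = 2.900 m
P_cr = π²EI / L_e² = π² × 13.3×10⁹ × 1.417×10^-5 / 2.900² = 2.211×10^5 N
Factor of safety n = P_cr / P = 221.12 / 108 = 2.05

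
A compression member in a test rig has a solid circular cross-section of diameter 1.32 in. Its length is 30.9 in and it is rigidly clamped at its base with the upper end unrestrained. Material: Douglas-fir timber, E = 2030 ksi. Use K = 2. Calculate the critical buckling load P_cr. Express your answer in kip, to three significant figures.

I = πd⁴/64 = π×1.32⁴/64 = 0.1490 in⁴
Effective length L_e = K·L = 2 × 30.9 = 61.80 in
P_cr = π²EI / L_e² = π² × 2030×10³ × 0.1490 / 61.80² = 781.8 lb

P_cr ≈ 0.782 kip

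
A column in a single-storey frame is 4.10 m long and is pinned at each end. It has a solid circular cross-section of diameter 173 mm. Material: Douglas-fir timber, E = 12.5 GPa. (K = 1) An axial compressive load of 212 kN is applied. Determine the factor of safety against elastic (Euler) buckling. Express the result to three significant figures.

n ≈ 1.52

I = πd⁴/64 = π×173⁴/64 = 4.397×10^7 mm⁴
I = 4.397×10^7 mm⁴ = 4.397×10^-5 m⁴
Effective length L_e = K·L = 1 × 4.10 = 4.100 m
P_cr = π²EI / L_e² = π² × 12.5×10⁹ × 4.397×10^-5 / 4.100² = 3.227×10^5 N
Factor of safety n = P_cr / P = 322.70 / 212 = 1.52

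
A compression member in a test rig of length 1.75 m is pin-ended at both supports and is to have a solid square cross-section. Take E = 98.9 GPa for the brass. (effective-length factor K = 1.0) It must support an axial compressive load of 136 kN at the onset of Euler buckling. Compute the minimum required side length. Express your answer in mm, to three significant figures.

L_e = K·L = 1 × 1.75 = 1.750 m
Required I = P_cr·L_e²/(π²E) = 1.360×10^5 × 1.750² / (π² × 9.89×10^10) = 4.267×10^-7 m⁴
I_req = 4.267×10^5 mm⁴
Solid square: I = a⁴/12  ⇒  a = (12I)^(1/4) = (12×4.267×10^5)^(1/4) = 47.6 mm

a ≈ 47.6 mm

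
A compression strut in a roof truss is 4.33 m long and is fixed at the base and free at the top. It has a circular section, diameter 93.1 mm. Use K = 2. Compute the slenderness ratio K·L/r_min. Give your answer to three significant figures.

λ ≈ 372

For a solid circle r = d/4 = 93.1/4 = 23.28 mm
L_e = K·L = 2 × 4.33 m = 8.660 m = 8660.0 mm
λ = L_e / r_min = 8660.0 / 23.28 = 372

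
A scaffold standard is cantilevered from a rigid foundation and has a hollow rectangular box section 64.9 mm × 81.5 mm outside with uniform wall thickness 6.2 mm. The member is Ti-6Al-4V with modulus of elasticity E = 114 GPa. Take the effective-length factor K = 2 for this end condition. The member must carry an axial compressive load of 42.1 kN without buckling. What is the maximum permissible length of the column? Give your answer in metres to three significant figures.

L_max ≈ 2.61 m

Inner dimensions: h_i = 81.5 − 2×6.2 = 69.10 mm, b_i = 64.9 − 2×6.2 = 52.50 mm
Weak-axis I_min = (h_o·b_o³ − h_i·b_i³)/12 with b_o = 64.9, b_i = 52.50 mm (shorter outer/inner sides).
I_min = (81.5×64.9³ − 69.10×52.50³)/12 = 1.023×10^6 mm⁴
I = 1.023×10^-6 m⁴
At the buckling limit P_cr = P = 4.210×10^4 N
From P_cr = π²EI/(K·L)²:  L = (1/K)·√(π²EI/P_cr) = (1/2)·√(π²×1.14×10^11×1.023×10^-6/4.210×10^4)
L = 2.61 m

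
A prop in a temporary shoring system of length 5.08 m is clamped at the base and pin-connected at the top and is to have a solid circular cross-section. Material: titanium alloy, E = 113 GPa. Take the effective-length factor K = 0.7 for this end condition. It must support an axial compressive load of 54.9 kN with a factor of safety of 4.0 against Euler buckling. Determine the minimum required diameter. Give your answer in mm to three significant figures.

d ≈ 84.4 mm

Required P_cr = n·P = 4.0 × 54.9 = 219.6 kN
L_e = K·L = 0.7 × 5.08 = 3.556 m
Required I = P_cr·L_e²/(π²E) = 2.196×10^5 × 3.556² / (π² × 1.13×10^11) = 2.490×10^-6 m⁴
I_req = 2.490×10^6 mm⁴
Solid circle: I = πd⁴/64  ⇒  d = (64I/π)^(1/4) = (64×2.490×10^6/π)^(1/4) = 84.4 mm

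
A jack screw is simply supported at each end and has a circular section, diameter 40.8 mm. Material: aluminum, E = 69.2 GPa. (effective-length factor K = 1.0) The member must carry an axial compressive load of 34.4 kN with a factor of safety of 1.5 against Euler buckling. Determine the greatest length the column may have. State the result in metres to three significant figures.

I = πd⁴/64 = π×40.8⁴/64 = 1.360×10^5 mm⁴
I = 1.360×10^-7 m⁴
Required critical load P_cr = n·P = 1.5 × 34.4 = 51.60 kN = 5.160×10^4 N
From P_cr = π²EI/(K·L)²:  L = (1/K)·√(π²EI/P_cr) = (1/1)·√(π²×6.92×10^10×1.360×10^-7/5.160×10^4)
L = 1.34 m

L_max ≈ 1.34 m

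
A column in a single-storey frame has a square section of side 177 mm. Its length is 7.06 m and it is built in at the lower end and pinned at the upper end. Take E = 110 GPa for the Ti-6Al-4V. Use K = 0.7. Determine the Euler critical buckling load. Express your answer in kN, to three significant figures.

I = a⁴/12 = 177⁴/12 = 8.179×10^7 mm⁴
I = 8.179×10^7 mm⁴ = 8.179×10^-5 m⁴
Effective length L_e = K·L = 0.7 × 7.06 = 4.942 m
P_cr = π²EI / L_e² = π² × 110×10⁹ × 8.179×10^-5 / 4.942² = 3.636×10^6 N

P_cr ≈ 3640 kN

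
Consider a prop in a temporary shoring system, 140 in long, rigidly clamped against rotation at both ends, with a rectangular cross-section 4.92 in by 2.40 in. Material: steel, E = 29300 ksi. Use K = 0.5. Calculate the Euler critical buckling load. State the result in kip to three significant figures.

Buckling occurs about the weak axis: I_min = h·b³/12 with b = 2.40 in (the shorter side).
I_min = 4.92×2.40³/12 = 5.668 in⁴
Effective length L_e = K·L = 0.5 × 140 = 70.00 in
P_cr = π²EI / L_e² = π² × 29300×10³ × 5.668 / 70.00² = 3.345×10^5 lb

P_cr ≈ 334 kip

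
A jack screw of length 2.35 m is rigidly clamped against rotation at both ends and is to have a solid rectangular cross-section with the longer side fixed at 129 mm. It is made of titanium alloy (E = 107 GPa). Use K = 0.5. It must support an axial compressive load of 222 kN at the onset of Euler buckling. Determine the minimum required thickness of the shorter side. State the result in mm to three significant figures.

b ≈ 30.0 mm

L_e = K·L = 0.5 × 2.35 = 1.175 m
Required I = P_cr·L_e²/(π²E) = 2.220×10^5 × 1.175² / (π² × 1.07×10^11) = 2.902×10^-7 m⁴
I_req = 2.902×10^5 mm⁴
Rectangle, weak axis: I_min = h·b³/12 with h = 129 mm fixed  ⇒  b = (12I/h)^(1/3) = 30.0 mm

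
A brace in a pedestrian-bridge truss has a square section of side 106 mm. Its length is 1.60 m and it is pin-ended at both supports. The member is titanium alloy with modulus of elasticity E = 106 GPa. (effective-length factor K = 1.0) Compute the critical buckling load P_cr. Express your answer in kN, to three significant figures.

I = a⁴/12 = 106⁴/12 = 1.052×10^7 mm⁴
I = 1.052×10^7 mm⁴ = 1.052×10^-5 m⁴
Effective length L_e = K·L = 1 × 1.60 = 1.600 m
P_cr = π²EI / L_e² = π² × 106×10⁹ × 1.052×10^-5 / 1.600² = 4.299×10^6 N

P_cr ≈ 4300 kN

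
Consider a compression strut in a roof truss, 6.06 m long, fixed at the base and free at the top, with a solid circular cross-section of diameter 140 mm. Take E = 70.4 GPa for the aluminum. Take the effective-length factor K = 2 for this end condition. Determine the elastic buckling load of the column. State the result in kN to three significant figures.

P_cr ≈ 89.2 kN

I = πd⁴/64 = π×140⁴/64 = 1.886×10^7 mm⁴
I = 1.886×10^7 mm⁴ = 1.886×10^-5 m⁴
Effective length L_e = K·L = 2 × 6.06 = 12.12 m
P_cr = π²EI / L_e² = π² × 70.4×10⁹ × 1.886×10^-5 / 12.12² = 8.920×10^4 N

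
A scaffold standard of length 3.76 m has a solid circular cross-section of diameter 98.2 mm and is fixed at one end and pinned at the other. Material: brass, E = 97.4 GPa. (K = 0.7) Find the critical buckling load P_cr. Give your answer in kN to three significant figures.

P_cr ≈ 633 kN

I = πd⁴/64 = π×98.2⁴/64 = 4.565×10^6 mm⁴
I = 4.565×10^6 mm⁴ = 4.565×10^-6 m⁴
Effective length L_e = K·L = 0.7 × 3.76 = 2.632 m
P_cr = π²EI / L_e² = π² × 97.4×10⁹ × 4.565×10^-6 / 2.632² = 6.334×10^5 N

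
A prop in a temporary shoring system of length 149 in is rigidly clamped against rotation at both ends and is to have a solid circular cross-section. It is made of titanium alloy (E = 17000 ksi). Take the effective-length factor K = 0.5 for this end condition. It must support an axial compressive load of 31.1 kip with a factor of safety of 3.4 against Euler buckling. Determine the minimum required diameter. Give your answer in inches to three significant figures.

d ≈ 2.91 in

Required P_cr = n·P = 3.4 × 31.1 = 105.7 kip
L_e = K·L = 0.5 × 149 = 74.50 in
Required I = P_cr·L_e²/(π²E) = 1.057×10^5 × 74.50² / (π² × 1.70×10^7) = 3.498 in⁴
Solid circle: I = πd⁴/64  ⇒  d = (64I/π)^(1/4) = (64×3.498/π)^(1/4) = 2.91 in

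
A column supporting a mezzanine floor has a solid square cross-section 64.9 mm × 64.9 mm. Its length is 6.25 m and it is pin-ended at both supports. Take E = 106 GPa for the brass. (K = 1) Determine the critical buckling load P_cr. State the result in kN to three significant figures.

P_cr ≈ 39.6 kN

I = a⁴/12 = 64.9⁴/12 = 1.478×10^6 mm⁴
I = 1.478×10^6 mm⁴ = 1.478×10^-6 m⁴
Effective length L_e = K·L = 1 × 6.25 = 6.250 m
P_cr = π²EI / L_e² = π² × 106×10⁹ × 1.478×10^-6 / 6.250² = 3.960×10^4 N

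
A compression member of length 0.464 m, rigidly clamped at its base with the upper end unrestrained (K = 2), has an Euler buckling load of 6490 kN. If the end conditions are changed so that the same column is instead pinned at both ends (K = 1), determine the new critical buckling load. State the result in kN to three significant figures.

P_cr ∝ 1/K², so P_cr,new = P_cr,old × (K_old/K_new)² = 6490 × (2/1)²
= 6490 × 4.000 = 26000 kN

P_cr ≈ 26000 kN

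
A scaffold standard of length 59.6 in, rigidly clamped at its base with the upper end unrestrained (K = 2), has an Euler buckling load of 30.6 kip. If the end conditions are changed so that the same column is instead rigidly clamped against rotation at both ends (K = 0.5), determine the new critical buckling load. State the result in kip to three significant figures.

P_cr ∝ 1/K², so P_cr,new = P_cr,old × (K_old/K_new)² = 30.6 × (2/0.5)²
= 30.6 × 16.00 = 490 kip

P_cr ≈ 490 kip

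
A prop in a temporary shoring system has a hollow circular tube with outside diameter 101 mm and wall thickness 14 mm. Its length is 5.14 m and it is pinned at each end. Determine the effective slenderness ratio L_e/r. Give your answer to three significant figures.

λ ≈ 165

Inner diameter d_i = 101 − 2×14 = 73.00 mm
I = π(d_o⁴ − d_i⁴)/64 = π(101⁴ − 73.00⁴)/64 = 3.714×10^6 mm⁴
A = 3.826×10^3 mm²;  r_min = √(I/A) = √(3.714×10^6/3.826×10^3) = 31.15 mm
L_e = K·L = 1 × 5.14 m = 5.140 m = 5140.0 mm
λ = L_e / r_min = 5140.0 / 31.15 = 165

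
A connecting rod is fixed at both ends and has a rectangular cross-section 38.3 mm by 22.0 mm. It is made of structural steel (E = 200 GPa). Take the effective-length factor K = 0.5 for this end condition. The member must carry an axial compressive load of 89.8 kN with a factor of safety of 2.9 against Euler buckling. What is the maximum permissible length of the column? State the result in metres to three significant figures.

Buckling occurs about the weak axis: I_min = h·b³/12 with b = 22.0 mm (the shorter side).
I_min = 38.3×22.0³/12 = 3.398×10^4 mm⁴
I = 3.398×10^-8 m⁴
Required critical load P_cr = n·P = 2.9 × 89.8 = 260.4 kN = 2.604×10^5 N
From P_cr = π²EI/(K·L)²:  L = (1/K)·√(π²EI/P_cr) = (1/0.5)·√(π²×2.00×10^11×3.398×10^-8/2.604×10^5)
L = 1.02 m

L_max ≈ 1.02 m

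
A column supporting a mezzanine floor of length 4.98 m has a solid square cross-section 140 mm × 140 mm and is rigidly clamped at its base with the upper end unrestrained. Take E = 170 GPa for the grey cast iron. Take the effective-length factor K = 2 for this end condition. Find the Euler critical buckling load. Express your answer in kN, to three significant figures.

P_cr ≈ 541 kN

I = a⁴/12 = 140⁴/12 = 3.201×10^7 mm⁴
I = 3.201×10^7 mm⁴ = 3.201×10^-5 m⁴
Effective length L_e = K·L = 2 × 4.98 = 9.960 m
P_cr = π²EI / L_e² = π² × 170×10⁹ × 3.201×10^-5 / 9.960² = 5.415×10^5 N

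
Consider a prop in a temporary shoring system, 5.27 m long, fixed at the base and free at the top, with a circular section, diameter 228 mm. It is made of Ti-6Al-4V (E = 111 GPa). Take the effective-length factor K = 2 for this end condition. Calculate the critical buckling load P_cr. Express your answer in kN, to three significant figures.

P_cr ≈ 1310 kN

I = πd⁴/64 = π×228⁴/64 = 1.327×10^8 mm⁴
I = 1.327×10^8 mm⁴ = 1.327×10^-4 m⁴
Effective length L_e = K·L = 2 × 5.27 = 10.54 m
P_cr = π²EI / L_e² = π² × 111×10⁹ × 1.327×10^-4 / 10.54² = 1.308×10^6 N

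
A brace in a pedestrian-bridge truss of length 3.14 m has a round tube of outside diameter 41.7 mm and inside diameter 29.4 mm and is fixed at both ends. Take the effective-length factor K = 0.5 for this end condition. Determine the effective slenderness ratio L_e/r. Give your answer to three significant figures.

d_o = 41.7 mm, d_i = 29.4 mm
I = π(d_o⁴ − d_i⁴)/64 = π(41.7⁴ − 29.40⁴)/64 = 1.118×10^5 mm⁴
A = 686.9 mm²;  r_min = √(I/A) = √(1.118×10^5/686.9) = 12.76 mm
L_e = K·L = 0.5 × 3.14 m = 1.570 m = 1570.0 mm
λ = L_e / r_min = 1570.0 / 12.76 = 123

λ ≈ 123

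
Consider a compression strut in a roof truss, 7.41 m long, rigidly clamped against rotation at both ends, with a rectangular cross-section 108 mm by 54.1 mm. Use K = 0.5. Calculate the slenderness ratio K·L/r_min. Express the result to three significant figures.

For a rectangle r_min = b/√12 = 54.1/√12 = 15.62 mm
L_e = K·L = 0.5 × 7.41 m = 3.705 m = 3705.0 mm
λ = L_e / r_min = 3705.0 / 15.62 = 237

λ ≈ 237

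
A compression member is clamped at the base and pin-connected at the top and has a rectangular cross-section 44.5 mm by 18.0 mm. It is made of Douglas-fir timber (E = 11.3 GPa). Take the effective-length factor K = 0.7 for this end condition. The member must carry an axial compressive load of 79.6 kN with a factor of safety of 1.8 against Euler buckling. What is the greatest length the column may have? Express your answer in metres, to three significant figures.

Buckling occurs about the weak axis: I_min = h·b³/12 with b = 18.0 mm (the shorter side).
I_min = 44.5×18.0³/12 = 2.163×10^4 mm⁴
I = 2.163×10^-8 m⁴
Required critical load P_cr = n·P = 1.8 × 79.6 = 143.3 kN = 1.433×10^5 N
From P_cr = π²EI/(K·L)²:  L = (1/K)·√(π²EI/P_cr) = (1/0.7)·√(π²×1.13×10^10×2.163×10^-8/1.433×10^5)
L = 0.185 m

L_max ≈ 0.185 m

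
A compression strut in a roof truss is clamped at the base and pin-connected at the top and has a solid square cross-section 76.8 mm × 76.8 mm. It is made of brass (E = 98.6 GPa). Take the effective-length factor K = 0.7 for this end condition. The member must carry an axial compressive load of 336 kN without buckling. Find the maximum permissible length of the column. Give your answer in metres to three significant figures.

I = a⁴/12 = 76.8⁴/12 = 2.899×10^6 mm⁴
I = 2.899×10^-6 m⁴
At the buckling limit P_cr = P = 3.360×10^5 N
From P_cr = π²EI/(K·L)²:  L = (1/K)·√(π²EI/P_cr) = (1/0.7)·√(π²×9.86×10^10×2.899×10^-6/3.360×10^5)
L = 4.14 m

L_max ≈ 4.14 m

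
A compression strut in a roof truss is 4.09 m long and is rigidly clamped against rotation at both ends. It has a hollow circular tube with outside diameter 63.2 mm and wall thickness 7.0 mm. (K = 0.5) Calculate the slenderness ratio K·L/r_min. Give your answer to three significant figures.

λ ≈ 102

Inner diameter d_i = 63.2 − 2×7.0 = 49.20 mm
I = π(d_o⁴ − d_i⁴)/64 = π(63.2⁴ − 49.20⁴)/64 = 4.955×10^5 mm⁴
A = 1.236×10^3 mm²;  r_min = √(I/A) = √(4.955×10^5/1.236×10^3) = 20.02 mm
L_e = K·L = 0.5 × 4.09 m = 2.045 m = 2045.0 mm
λ = L_e / r_min = 2045.0 / 20.02 = 102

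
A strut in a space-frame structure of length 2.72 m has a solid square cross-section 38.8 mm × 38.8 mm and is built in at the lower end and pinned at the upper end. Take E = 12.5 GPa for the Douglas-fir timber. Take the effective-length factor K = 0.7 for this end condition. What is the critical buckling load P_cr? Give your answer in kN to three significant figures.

P_cr ≈ 6.43 kN

I = a⁴/12 = 38.8⁴/12 = 1.889×10^5 mm⁴
I = 1.889×10^5 mm⁴ = 1.889×10^-7 m⁴
Effective length L_e = K·L = 0.7 × 2.72 = 1.904 m
P_cr = π²EI / L_e² = π² × 12.5×10⁹ × 1.889×10^-7 / 1.904² = 6.427×10^3 N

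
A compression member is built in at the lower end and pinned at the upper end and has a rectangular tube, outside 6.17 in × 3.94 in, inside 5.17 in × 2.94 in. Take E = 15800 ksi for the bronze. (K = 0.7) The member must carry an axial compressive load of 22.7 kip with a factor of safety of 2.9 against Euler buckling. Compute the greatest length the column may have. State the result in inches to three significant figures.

L_max ≈ 315 in

Weak-axis I_min = (h_o·b_o³ − h_i·b_i³)/12 with b_o = 3.94, b_i = 2.940 in (shorter outer/inner sides).
I_min = (6.17×3.94³ − 5.170×2.940³)/12 = 20.50 in⁴
Required critical load P_cr = n·P = 2.9 × 22.7 = 65.83 kip = 6.583×10^4 lb
From P_cr = π²EI/(K·L)²:  L = (1/K)·√(π²EI/P_cr) = (1/0.7)·√(π²×1.58×10^7×20.50/6.583×10^4)
L = 315 in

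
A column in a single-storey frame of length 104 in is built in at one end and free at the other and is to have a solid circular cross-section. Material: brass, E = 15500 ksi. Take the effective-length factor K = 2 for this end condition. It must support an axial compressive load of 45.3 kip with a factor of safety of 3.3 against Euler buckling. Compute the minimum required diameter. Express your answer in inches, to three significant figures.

d ≈ 5.42 in

Required P_cr = n·P = 3.3 × 45.3 = 149.5 kip
L_e = K·L = 2 × 104 = 208.0 in
Required I = P_cr·L_e²/(π²E) = 1.495×10^5 × 208.0² / (π² × 1.55×10^7) = 42.28 in⁴
Solid circle: I = πd⁴/64  ⇒  d = (64I/π)^(1/4) = (64×42.28/π)^(1/4) = 5.42 in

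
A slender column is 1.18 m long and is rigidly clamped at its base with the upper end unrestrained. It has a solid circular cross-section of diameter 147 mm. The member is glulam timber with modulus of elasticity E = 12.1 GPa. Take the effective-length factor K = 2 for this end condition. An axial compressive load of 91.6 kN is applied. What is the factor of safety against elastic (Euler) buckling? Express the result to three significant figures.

I = πd⁴/64 = π×147⁴/64 = 2.292×10^7 mm⁴
I = 2.292×10^7 mm⁴ = 2.292×10^-5 m⁴
Effective length L_e = K·L = 2 × 1.18 = 2.360 m
P_cr = π²EI / L_e² = π² × 12.1×10⁹ × 2.292×10^-5 / 2.360² = 4.915×10^5 N
Factor of safety n = P_cr / P = 491.47 / 91.6 = 5.37

n ≈ 5.37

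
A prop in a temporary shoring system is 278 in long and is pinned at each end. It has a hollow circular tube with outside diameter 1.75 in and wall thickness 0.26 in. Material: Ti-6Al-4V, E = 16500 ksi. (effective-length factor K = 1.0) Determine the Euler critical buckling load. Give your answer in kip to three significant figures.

Inner diameter d_i = 1.75 − 2×0.26 = 1.230 in
I = π(d_o⁴ − d_i⁴)/64 = π(1.75⁴ − 1.230⁴)/64 = 0.3480 in⁴
Effective length L_e = K·L = 1 × 278 = 278.0 in
P_cr = π²EI / L_e² = π² × 16500×10³ × 0.3480 / 278.0² = 733.4 lb

P_cr ≈ 0.733 kip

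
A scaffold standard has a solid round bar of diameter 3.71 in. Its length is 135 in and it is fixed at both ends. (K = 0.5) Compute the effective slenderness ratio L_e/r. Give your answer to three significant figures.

λ ≈ 72.8

For a solid circle r = d/4 = 3.71/4 = 0.9275 in
L_e = K·L = 0.5 × 135 = 67.50 in
λ = L_e / r_min = 67.500 / 0.9275 = 72.8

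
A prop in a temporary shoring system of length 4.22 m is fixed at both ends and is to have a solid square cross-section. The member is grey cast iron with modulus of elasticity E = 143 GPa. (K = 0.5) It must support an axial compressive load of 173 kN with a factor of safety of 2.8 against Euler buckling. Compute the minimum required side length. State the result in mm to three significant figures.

a ≈ 65.4 mm

Required P_cr = n·P = 2.8 × 173 = 484.4 kN
L_e = K·L = 0.5 × 4.22 = 2.110 m
Required I = P_cr·L_e²/(π²E) = 4.844×10^5 × 2.110² / (π² × 1.43×10^11) = 1.528×10^-6 m⁴
I_req = 1.528×10^6 mm⁴
Solid square: I = a⁴/12  ⇒  a = (12I)^(1/4) = (12×1.528×10^6)^(1/4) = 65.4 mm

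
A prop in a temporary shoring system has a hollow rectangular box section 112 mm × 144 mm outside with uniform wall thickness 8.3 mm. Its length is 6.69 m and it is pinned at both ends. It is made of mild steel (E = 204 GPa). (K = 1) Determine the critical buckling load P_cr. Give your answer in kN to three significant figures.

P_cr ≈ 344 kN

Inner dimensions: h_i = 144 − 2×8.3 = 127.4 mm, b_i = 112 − 2×8.3 = 95.40 mm
Weak-axis I_min = (h_o·b_o³ − h_i·b_i³)/12 with b_o = 112, b_i = 95.40 mm (shorter outer/inner sides).
I_min = (144×112³ − 127.4×95.40³)/12 = 7.641×10^6 mm⁴
I = 7.641×10^6 mm⁴ = 7.641×10^-6 m⁴
Effective length L_e = K·L = 1 × 6.69 = 6.690 m
P_cr = π²EI / L_e² = π² × 204×10⁹ × 7.641×10^-6 / 6.690² = 3.437×10^5 N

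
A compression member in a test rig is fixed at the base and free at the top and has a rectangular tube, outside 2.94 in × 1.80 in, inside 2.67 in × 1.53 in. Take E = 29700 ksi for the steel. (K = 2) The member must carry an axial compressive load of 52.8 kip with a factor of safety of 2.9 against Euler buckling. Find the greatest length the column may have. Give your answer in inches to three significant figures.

Weak-axis I_min = (h_o·b_o³ − h_i·b_i³)/12 with b_o = 1.80, b_i = 1.530 in (shorter outer/inner sides).
I_min = (2.94×1.80³ − 2.670×1.530³)/12 = 0.6319 in⁴
Required critical load P_cr = n·P = 2.9 × 52.8 = 153.1 kip = 1.531×10^5 lb
From P_cr = π²EI/(K·L)²:  L = (1/K)·√(π²EI/P_cr) = (1/2)·√(π²×2.97×10^7×0.6319/1.531×10^5)
L = 17.4 in

L_max ≈ 17.4 in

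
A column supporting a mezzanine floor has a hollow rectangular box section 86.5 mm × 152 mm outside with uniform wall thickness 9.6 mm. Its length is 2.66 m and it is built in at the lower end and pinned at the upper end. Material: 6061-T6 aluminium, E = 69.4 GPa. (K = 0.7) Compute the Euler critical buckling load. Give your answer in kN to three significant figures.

P_cr ≈ 953 kN

Inner dimensions: h_i = 152 − 2×9.6 = 132.8 mm, b_i = 86.5 − 2×9.6 = 67.30 mm
Weak-axis I_min = (h_o·b_o³ − h_i·b_i³)/12 with b_o = 86.5, b_i = 67.30 mm (shorter outer/inner sides).
I_min = (152×86.5³ − 132.8×67.30³)/12 = 4.825×10^6 mm⁴
I = 4.825×10^6 mm⁴ = 4.825×10^-6 m⁴
Effective length L_e = K·L = 0.7 × 2.66 = 1.862 m
P_cr = π²EI / L_e² = π² × 69.4×10⁹ × 4.825×10^-6 / 1.862² = 9.532×10^5 N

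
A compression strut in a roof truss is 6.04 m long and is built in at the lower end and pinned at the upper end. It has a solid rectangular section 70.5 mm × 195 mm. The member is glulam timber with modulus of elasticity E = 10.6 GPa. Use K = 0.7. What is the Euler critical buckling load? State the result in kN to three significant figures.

Buckling occurs about the weak axis: I_min = h·b³/12 with b = 70.5 mm (the shorter side).
I_min = 195×70.5³/12 = 5.694×10^6 mm⁴
I = 5.694×10^6 mm⁴ = 5.694×10^-6 m⁴
Effective length L_e = K·L = 0.7 × 6.04 = 4.228 m
P_cr = π²EI / L_e² = π² × 10.6×10⁹ × 5.694×10^-6 / 4.228² = 3.332×10^4 N

P_cr ≈ 33.3 kN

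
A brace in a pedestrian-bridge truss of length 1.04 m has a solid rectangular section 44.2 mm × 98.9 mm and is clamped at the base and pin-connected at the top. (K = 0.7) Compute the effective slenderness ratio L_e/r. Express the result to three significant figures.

λ ≈ 57.1

For a rectangle r_min = b/√12 = 44.2/√12 = 12.76 mm
L_e = K·L = 0.7 × 1.04 m = 0.7280 m = 728.00 mm
λ = L_e / r_min = 728.00 / 12.76 = 57.1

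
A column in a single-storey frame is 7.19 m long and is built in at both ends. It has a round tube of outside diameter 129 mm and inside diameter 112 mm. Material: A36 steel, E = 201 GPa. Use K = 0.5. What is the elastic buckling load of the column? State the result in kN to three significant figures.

P_cr ≈ 901 kN

d_o = 129 mm, d_i = 112 mm
I = π(d_o⁴ − d_i⁴)/64 = π(129⁴ − 112.0⁴)/64 = 5.869×10^6 mm⁴
I = 5.869×10^6 mm⁴ = 5.869×10^-6 m⁴
Effective length L_e = K·L = 0.5 × 7.19 = 3.595 m
P_cr = π²EI / L_e² = π² × 201×10⁹ × 5.869×10^-6 / 3.595² = 9.009×10^5 N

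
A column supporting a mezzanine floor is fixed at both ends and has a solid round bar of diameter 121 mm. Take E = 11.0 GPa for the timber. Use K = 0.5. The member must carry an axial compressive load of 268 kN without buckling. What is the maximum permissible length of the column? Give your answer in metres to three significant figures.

I = πd⁴/64 = π×121⁴/64 = 1.052×10^7 mm⁴
I = 1.052×10^-5 m⁴
At the buckling limit P_cr = P = 2.680×10^5 N
From P_cr = π²EI/(K·L)²:  L = (1/K)·√(π²EI/P_cr) = (1/0.5)·√(π²×1.10×10^10×1.052×10^-5/2.680×10^5)
L = 4.13 m

L_max ≈ 4.13 m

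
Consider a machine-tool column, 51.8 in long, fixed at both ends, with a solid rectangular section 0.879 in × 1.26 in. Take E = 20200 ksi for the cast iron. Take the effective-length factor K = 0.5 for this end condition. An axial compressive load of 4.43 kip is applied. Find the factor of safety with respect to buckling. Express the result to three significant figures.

n ≈ 4.78

Buckling occurs about the weak axis: I_min = h·b³/12 with b = 0.879 in (the shorter side).
I_min = 1.26×0.879³/12 = 7.131×10^-2 in⁴
Effective length L_e = K·L = 0.5 × 51.8 = 25.90 in
P_cr = π²EI / L_e² = π² × 20200×10³ × 7.131×10^-2 / 25.90² = 2.119×10^4 lb
Factor of safety n = P_cr / P = 21.194 / 4.43 = 4.78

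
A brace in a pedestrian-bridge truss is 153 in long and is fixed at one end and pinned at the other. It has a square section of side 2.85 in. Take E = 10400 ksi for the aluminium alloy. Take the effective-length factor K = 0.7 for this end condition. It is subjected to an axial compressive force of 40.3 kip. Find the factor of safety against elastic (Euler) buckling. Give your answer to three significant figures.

I = a⁴/12 = 2.85⁴/12 = 5.498 in⁴
Effective length L_e = K·L = 0.7 × 153 = 107.1 in
P_cr = π²EI / L_e² = π² × 10400×10³ × 5.498 / 107.1² = 4.920×10^4 lb
Factor of safety n = P_cr / P = 49.199 / 40.3 = 1.22

n ≈ 1.22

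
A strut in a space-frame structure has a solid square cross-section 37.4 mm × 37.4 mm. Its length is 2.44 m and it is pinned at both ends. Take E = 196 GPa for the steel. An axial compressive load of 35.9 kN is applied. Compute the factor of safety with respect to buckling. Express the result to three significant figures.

I = a⁴/12 = 37.4⁴/12 = 1.630×10^5 mm⁴
I = 1.630×10^5 mm⁴ = 1.630×10^-7 m⁴
Effective length L_e = K·L = 1 × 2.44 = 2.440 m
P_cr = π²EI / L_e² = π² × 196×10⁹ × 1.630×10^-7 / 2.440² = 5.298×10^4 N
Factor of safety n = P_cr / P = 52.976 / 35.9 = 1.48

n ≈ 1.48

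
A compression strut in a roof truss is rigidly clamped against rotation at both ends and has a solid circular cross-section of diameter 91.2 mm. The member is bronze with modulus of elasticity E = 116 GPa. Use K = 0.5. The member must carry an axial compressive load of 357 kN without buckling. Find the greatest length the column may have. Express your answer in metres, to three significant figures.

L_max ≈ 6.60 m

I = πd⁴/64 = π×91.2⁴/64 = 3.396×10^6 mm⁴
I = 3.396×10^-6 m⁴
At the buckling limit P_cr = P = 3.570×10^5 N
From P_cr = π²EI/(K·L)²:  L = (1/K)·√(π²EI/P_cr) = (1/0.5)·√(π²×1.16×10^11×3.396×10^-6/3.570×10^5)
L = 6.60 m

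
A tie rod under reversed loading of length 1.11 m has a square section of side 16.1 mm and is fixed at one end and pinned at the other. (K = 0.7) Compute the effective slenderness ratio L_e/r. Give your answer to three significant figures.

λ ≈ 167

I = a⁴/12 = 16.1⁴/12 = 5.599×10^3 mm⁴
A = 259.2 mm²;  r_min = √(I/A) = √(5.599×10^3/259.2) = 4.648 mm
L_e = K·L = 0.7 × 1.11 m = 0.7770 m = 777.00 mm
λ = L_e / r_min = 777.00 / 4.648 = 167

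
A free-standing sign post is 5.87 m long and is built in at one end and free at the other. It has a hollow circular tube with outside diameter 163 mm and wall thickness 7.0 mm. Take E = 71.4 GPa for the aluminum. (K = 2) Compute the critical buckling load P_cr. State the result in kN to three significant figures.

P_cr ≈ 53.5 kN

Inner diameter d_i = 163 − 2×7.0 = 149.0 mm
I = π(d_o⁴ − d_i⁴)/64 = π(163⁴ − 149.0⁴)/64 = 1.046×10^7 mm⁴
I = 1.046×10^7 mm⁴ = 1.046×10^-5 m⁴
Effective length L_e = K·L = 2 × 5.87 = 11.74 m
P_cr = π²EI / L_e² = π² × 71.4×10⁹ × 1.046×10^-5 / 11.74² = 5.346×10^4 N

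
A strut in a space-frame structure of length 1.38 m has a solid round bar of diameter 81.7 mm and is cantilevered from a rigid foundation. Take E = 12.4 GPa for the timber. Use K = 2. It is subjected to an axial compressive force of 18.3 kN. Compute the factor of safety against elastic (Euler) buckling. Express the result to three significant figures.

n ≈ 1.92

I = πd⁴/64 = π×81.7⁴/64 = 2.187×10^6 mm⁴
I = 2.187×10^6 mm⁴ = 2.187×10^-6 m⁴
Effective length L_e = K·L = 2 × 1.38 = 2.760 m
P_cr = π²EI / L_e² = π² × 12.4×10⁹ × 2.187×10^-6 / 2.760² = 3.514×10^4 N
Factor of safety n = P_cr / P = 35.137 / 18.3 = 1.92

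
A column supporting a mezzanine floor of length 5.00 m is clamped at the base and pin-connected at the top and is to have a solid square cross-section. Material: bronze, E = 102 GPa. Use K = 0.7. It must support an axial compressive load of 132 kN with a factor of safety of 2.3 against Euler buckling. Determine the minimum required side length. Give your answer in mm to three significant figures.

Required P_cr = n·P = 2.3 × 132 = 303.6 kN
L_e = K·L = 0.7 × 5.00 = 3.500 m
Required I = P_cr·L_e²/(π²E) = 3.036×10^5 × 3.500² / (π² × 1.02×10^11) = 3.694×10^-6 m⁴
I_req = 3.694×10^6 mm⁴
Solid square: I = a⁴/12  ⇒  a = (12I)^(1/4) = (12×3.694×10^6)^(1/4) = 81.6 mm

a ≈ 81.6 mm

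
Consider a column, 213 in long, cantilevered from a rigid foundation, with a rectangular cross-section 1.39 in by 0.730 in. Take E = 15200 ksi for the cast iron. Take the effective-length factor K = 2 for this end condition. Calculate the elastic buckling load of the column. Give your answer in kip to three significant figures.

P_cr ≈ 0.0372 kip

Buckling occurs about the weak axis: I_min = h·b³/12 with b = 0.730 in (the shorter side).
I_min = 1.39×0.730³/12 = 4.506×10^-2 in⁴
Effective length L_e = K·L = 2 × 213 = 426.0 in
P_cr = π²EI / L_e² = π² × 15200×10³ × 4.506×10^-2 / 426.0² = 37.25 lb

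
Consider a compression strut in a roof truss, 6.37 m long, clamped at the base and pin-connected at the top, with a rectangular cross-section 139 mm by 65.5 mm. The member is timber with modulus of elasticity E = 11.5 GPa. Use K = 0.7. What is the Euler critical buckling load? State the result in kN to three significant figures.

P_cr ≈ 18.6 kN

Buckling occurs about the weak axis: I_min = h·b³/12 with b = 65.5 mm (the shorter side).
I_min = 139×65.5³/12 = 3.255×10^6 mm⁴
I = 3.255×10^6 mm⁴ = 3.255×10^-6 m⁴
Effective length L_e = K·L = 0.7 × 6.37 = 4.459 m
P_cr = π²EI / L_e² = π² × 11.5×10⁹ × 3.255×10^-6 / 4.459² = 1.858×10^4 N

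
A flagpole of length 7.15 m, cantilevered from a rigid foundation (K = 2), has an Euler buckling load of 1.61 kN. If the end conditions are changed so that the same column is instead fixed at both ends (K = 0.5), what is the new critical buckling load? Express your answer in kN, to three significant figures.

P_cr ∝ 1/K², so P_cr,new = P_cr,old × (K_old/K_new)² = 1.61 × (2/0.5)²
= 1.61 × 16.00 = 25.8 kN

P_cr ≈ 25.8 kN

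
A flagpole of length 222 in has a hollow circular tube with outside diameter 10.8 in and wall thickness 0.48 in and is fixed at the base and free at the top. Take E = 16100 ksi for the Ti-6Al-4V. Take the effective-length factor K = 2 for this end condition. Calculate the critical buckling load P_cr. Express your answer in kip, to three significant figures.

Inner diameter d_i = 10.8 − 2×0.48 = 9.840 in
I = π(d_o⁴ − d_i⁴)/64 = π(10.8⁴ − 9.840⁴)/64 = 207.6 in⁴
Effective length L_e = K·L = 2 × 222 = 444.0 in
P_cr = π²EI / L_e² = π² × 16100×10³ × 207.6 / 444.0² = 1.674×10^5 lb

P_cr ≈ 167 kip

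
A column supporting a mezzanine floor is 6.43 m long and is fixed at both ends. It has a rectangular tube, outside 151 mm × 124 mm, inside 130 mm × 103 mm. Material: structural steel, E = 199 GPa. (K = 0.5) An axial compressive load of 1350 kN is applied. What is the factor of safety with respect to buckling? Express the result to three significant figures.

Weak-axis I_min = (h_o·b_o³ − h_i·b_i³)/12 with b_o = 124, b_i = 103.0 mm (shorter outer/inner sides).
I_min = (151×124³ − 130.0×103.0³)/12 = 1.215×10^7 mm⁴
I = 1.215×10^7 mm⁴ = 1.215×10^-5 m⁴
Effective length L_e = K·L = 0.5 × 6.43 = 3.215 m
P_cr = π²EI / L_e² = π² × 199×10⁹ × 1.215×10^-5 / 3.215² = 2.309×10^6 N
Factor of safety n = P_cr / P = 2309.4 / 1350 = 1.71

n ≈ 1.71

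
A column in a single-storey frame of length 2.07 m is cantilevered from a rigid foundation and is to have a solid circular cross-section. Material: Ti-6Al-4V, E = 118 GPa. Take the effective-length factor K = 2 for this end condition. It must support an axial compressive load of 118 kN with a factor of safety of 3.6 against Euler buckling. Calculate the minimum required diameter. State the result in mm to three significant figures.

Required P_cr = n·P = 3.6 × 118 = 424.8 kN
L_e = K·L = 2 × 2.07 = 4.140 m
Required I = P_cr·L_e²/(π²E) = 4.248×10^5 × 4.140² / (π² × 1.18×10^11) = 6.252×10^-6 m⁴
I_req = 6.252×10^6 mm⁴
Solid circle: I = πd⁴/64  ⇒  d = (64I/π)^(1/4) = (64×6.252×10^6/π)^(1/4) = 106 mm

d ≈ 106 mm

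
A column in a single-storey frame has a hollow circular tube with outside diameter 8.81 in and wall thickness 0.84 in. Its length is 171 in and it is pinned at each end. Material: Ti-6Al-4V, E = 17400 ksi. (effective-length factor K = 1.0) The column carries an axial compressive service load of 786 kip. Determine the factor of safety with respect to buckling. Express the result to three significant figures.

Inner diameter d_i = 8.81 − 2×0.84 = 7.130 in
I = π(d_o⁴ − d_i⁴)/64 = π(8.81⁴ − 7.130⁴)/64 = 168.9 in⁴
Effective length L_e = K·L = 1 × 171 = 171.0 in
P_cr = π²EI / L_e² = π² × 17400×10³ × 168.9 / 171.0² = 9.917×10^5 lb
Factor of safety n = P_cr / P = 991.67 / 786 = 1.26

n ≈ 1.26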